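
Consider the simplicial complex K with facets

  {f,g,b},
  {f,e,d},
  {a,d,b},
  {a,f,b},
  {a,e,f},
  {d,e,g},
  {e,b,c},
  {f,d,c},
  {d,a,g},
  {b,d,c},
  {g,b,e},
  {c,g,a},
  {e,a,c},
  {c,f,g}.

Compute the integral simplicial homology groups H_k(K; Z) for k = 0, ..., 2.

H_0 = Z,  H_1 = Z^2,  H_2 = Z.

Take the total order a < b < c < d < e < f < g on the vertex set. Then K (dimension 2) consists of the simplices:

  0-simplices (7): a, b, c, d, e, f, g
  1-simplices (21): ab, ac, ad, ae, af, ag, bc, bd, be, bf, bg, cd, ce, cf, cg, de, df, dg, ef, eg, fg
  2-simplices (14): abd, abf, ace, acg, adg, aef, bcd, bce, beg, bfg, cdf, cfg, def, deg

Hence C_0 ≅ Z^7, C_1 ≅ Z^21, C_2 ≅ Z^14.

The boundary map ∂_1: C_1 → C_0 is given by ∂[p,q] = [q] − [p]. For instance
  ∂fg = g − f.
This gives a 7×21 integer matrix of rank 6; reducing to Smith normal form yields diagonal entries (1,1,1,1,1,1).

∂_2: C_2 → C_1 acts by ∂[p,q,r] = [q,r] − [p,r] + [p,q]. For instance
  ∂abf = bf − af + ab,
  ∂bfg = fg − bg + bf.
As a 21×14 matrix over Z this has rank 13, with invariant factors (1,1,1,1,1,1,1,1,1,1,1,1,1).

Now H_k = ker ∂_k / im ∂_{k+1}, so:

  H_0: rank C_0 − rank ∂_1 = 7 − 6 = 1, and the invariant factors of ∂_1 are all 1, so H_0 ≅ Z.
  H_1: rank ker ∂_1 − rank ∂_2 = (21 − 6) − 13 = 2, and the invariant factors of ∂_2 are all 1, so H_1 ≅ Z^2.
  H_2: rank ker ∂_2 − rank ∂_3 = (14 − 13) − 0 = 1, and there is no ∂_3, so H_2 ≅ Z.

(K is a triangulation of the torus T^2.)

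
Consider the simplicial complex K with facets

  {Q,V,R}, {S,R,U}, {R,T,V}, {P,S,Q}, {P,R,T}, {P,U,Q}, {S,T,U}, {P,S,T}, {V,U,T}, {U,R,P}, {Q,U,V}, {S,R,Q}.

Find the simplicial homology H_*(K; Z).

Take the total order P < Q < R < S < T < U < V on the vertex set. Then K (dimension 2) consists of the simplices:

  0-simplices (7): P, Q, R, S, T, U, V
  1-simplices (18): PQ, PR, PS, PT, PU, QR, QS, QU, QV, RS, RT, RU, RV, ST, SU, TU, TV, UV
  2-simplices (12): PQS, PQU, PRT, PRU, PST, QRS, QRV, QUV, RSU, RTV, STU, TUV

Hence C_0 ≅ Z^7, C_1 ≅ Z^18, C_2 ≅ Z^12.

∂_1: C_1 → C_0 sends each edge [p,q] (with p < q) to q − p. For instance
  ∂RS = S − R.
The 7×18 boundary matrix has rank 6 and Smith normal form diag(1,1,1,1,1,1).

Boundary ∂_2: C_2 → C_1 maps a triangle to the signed sum of its edges. For instance
  ∂STU = TU − SU + ST,
  ∂PRU = RU − PU + PR.
The 18×12 boundary matrix has rank 12 and Smith normal form diag(1,1,1,1,1,1,1,1,1,1,1,2).

Now H_k = ker ∂_k / im ∂_{k+1}, so:

  H_0: rank C_0 − rank ∂_1 = 7 − 6 = 1, and the invariant factors of ∂_1 are all 1, so H_0 = Z.
  H_1: rank ker ∂_1 − rank ∂_2 = (18 − 6) − 12 = 0, and ∂_2 has invariant factor 2 > 1, so H_1 = Z/2Z.
  H_2: rank ker ∂_2 − rank ∂_3 = (12 − 12) − 0 = 0, and there is no ∂_3, so H_2 = 0.

H_0 = Z,  H_1 = Z/2Z,  H_2 = 0.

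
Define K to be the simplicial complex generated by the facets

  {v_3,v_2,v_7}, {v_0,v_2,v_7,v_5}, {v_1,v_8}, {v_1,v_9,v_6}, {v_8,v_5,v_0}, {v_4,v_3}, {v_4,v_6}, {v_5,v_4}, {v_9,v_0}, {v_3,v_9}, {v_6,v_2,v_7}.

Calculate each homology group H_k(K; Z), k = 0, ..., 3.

H_0 = Z,  H_1 = Z^5,  H_2 = 0,  H_3 = 0.

Take the total order v_0 < v_1 < v_2 < v_3 < v_4 < v_5 < v_6 < v_7 < v_8 < v_9 on the vertex set. Then K (dimension 3) consists of the simplices:

  0-simplices (10): [v_0], [v_1], [v_2], [v_3], [v_4], [v_5], [v_6], [v_7], [v_8], [v_9]
  1-simplices (21): (21 of them)
  2-simplices (8): [v_0,v_2,v_5], [v_0,v_2,v_7], [v_0,v_5,v_7], [v_0,v_5,v_8], [v_1,v_6,v_9], [v_2,v_3,v_7], [v_2,v_5,v_7], [v_2,v_6,v_7]
  3-simplices (1): [v_0,v_2,v_5,v_7]

Hence C_0 ≅ Z^10, C_1 ≅ Z^21, C_2 ≅ Z^8, C_3 ≅ Z^1.

The boundary map ∂_1: C_1 → C_0 sends each edge [p,q] (with p < q) to q − p.
The 10×21 boundary matrix has rank 9 and Smith normal form diag(1,1,1,1,1,1,1,1,1).

The boundary map ∂_2: C_2 → C_1 acts by ∂[p,q,r] = [q,r] − [p,r] + [p,q]. For instance
  ∂[v_2,v_6,v_7] = [v_6,v_7] − [v_2,v_7] + [v_2,v_6],
  ∂[v_2,v_5,v_7] = [v_5,v_7] − [v_2,v_7] + [v_2,v_5].
The resulting 21×8 matrix has rank 7, and its Smith normal form has invariant factors (1,1,1,1,1,1,1).

Boundary ∂_3: C_3 → C_2 sends each 3-simplex σ to the alternating sum Σ_i (−1)^i (σ with its i-th vertex removed). For instance
  ∂[v_0,v_2,v_5,v_7] = [v_2,v_5,v_7] − [v_0,v_5,v_7] + [v_0,v_2,v_7] − [v_0,v_2,v_5].
The resulting 8×1 matrix has rank 1, and its Smith normal form has invariant factors (1).

From H_k ≅ ker(∂_k) / im(∂_{k+1}) we obtain:

  H_0: rank C_0 − rank ∂_1 = 10 − 9 = 1, and the invariant factors of ∂_1 are all 1, so H_0 = Z.
  H_1: rank ker ∂_1 − rank ∂_2 = (21 − 9) − 7 = 5, and the invariant factors of ∂_2 are all 1, so H_1 = Z^5.
  H_2: rank ker ∂_2 − rank ∂_3 = (8 − 7) − 1 = 0, and the invariant factors of ∂_3 are all 1, so H_2 = 0.
  H_3: rank ker ∂_3 − rank ∂_4 = (1 − 1) − 0 = 0, and there is no ∂_4, so H_3 = 0.

As a check, the Euler characteristic is 10 − 21 + 8 − 1 = -4, which agrees with 1 − 5 + 0 − 0 = -4.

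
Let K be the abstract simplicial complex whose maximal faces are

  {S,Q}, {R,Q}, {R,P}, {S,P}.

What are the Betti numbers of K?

Order the vertices as P < Q < R < S. Listing each simplex with vertices in this order, K has dimension 1 with simplices:

  0-simplices (4): P, Q, R, S
  1-simplices (4): PR, PS, QR, QS

so the chain groups are C_0 ≅ Z^4, C_1 ≅ Z^4.

∂_1: C_1 → C_0 maps an edge to its endpoints' difference, ∂[p,q] = q − p.
The resulting 4×4 matrix has rank 3, and its Smith normal form has invariant factors (1,1,1).

Now H_k = ker ∂_k / im ∂_{k+1}, so:

  H_0: rank C_0 − rank ∂_1 = 4 − 3 = 1, and the invariant factors of ∂_1 are all 1, so H_0 = Z.
  H_1: rank ker ∂_1 − rank ∂_2 = (4 − 3) − 0 = 1, and there is no ∂_2, so H_1 = Z.

Hence the Betti numbers are b_0 = 1, b_1 = 1.

b_0 = 1, b_1 = 1.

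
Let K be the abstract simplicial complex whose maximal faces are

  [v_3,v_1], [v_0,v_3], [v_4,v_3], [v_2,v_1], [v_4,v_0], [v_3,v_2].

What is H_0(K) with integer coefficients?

K has 5 vertices, 6 edges.
rank ∂_0 = 0, rank ∂_1 = 4 ⇒ b_0 = 5 − 0 − 4 = 1; all invariant factors of ∂_1 are 1 so no torsion. So H_0 = Z.

H_0 = Z.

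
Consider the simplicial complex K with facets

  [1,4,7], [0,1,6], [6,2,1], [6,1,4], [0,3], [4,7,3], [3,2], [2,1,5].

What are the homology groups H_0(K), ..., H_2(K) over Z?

H_0 = Z,  H_1 = Z^2,  H_2 = 0.

Fix the vertex order 0 < 1 < 2 < 3 < 4 < 5 < 6 < 7 and write every simplex with vertices in increasing order. Then dim K = 2 and the simplices of K are:

  0-simplices (8): [0], [1], [2], [3], [4], [5], [6], [7]
  1-simplices (15): [0,1], [0,3], [0,6], [1,2], [1,4], [1,5], [1,6], [1,7], [2,3], [2,5], [2,6], [3,4], [3,7], [4,6], [4,7]
  2-simplices (6): [0,1,6], [1,2,5], [1,2,6], [1,4,6], [1,4,7], [3,4,7]

giving chain groups C_0 ≅ Z^8, C_1 ≅ Z^15, C_2 ≅ Z^6.

The boundary map ∂_1: C_1 → C_0 sends each edge [p,q] (with p < q) to q − p. For instance
  ∂[2,5] = [5] − [2].
The 8×15 boundary matrix has rank 7 and Smith normal form diag(1,1,1,1,1,1,1).

The boundary map ∂_2: C_2 → C_1 sends each 2-simplex [p,q,r] to [q,r] − [p,r] + [p,q]. For instance
  ∂[1,4,7] = [4,7] − [1,7] + [1,4],
  ∂[1,2,5] = [2,5] − [1,5] + [1,2].
The resulting 15×6 matrix has rank 6, and its Smith normal form has invariant factors (1,1,1,1,1,1).

Reading off H_k = ker ∂_k / im ∂_{k+1}:

  H_0: rank C_0 − rank ∂_1 = 8 − 7 = 1, and the invariant factors of ∂_1 are all 1, so H_0 ≅ Z.
  H_1: rank ker ∂_1 − rank ∂_2 = (15 − 7) − 6 = 2, and the invariant factors of ∂_2 are all 1, so H_1 ≅ Z^2.
  H_2: rank ker ∂_2 − rank ∂_3 = (6 − 6) − 0 = 0, and there is no ∂_3, so H_2 ≅ 0.

As a check, the Euler characteristic is 8 − 15 + 6 = -1, which agrees with 1 − 2 + 0 = -1.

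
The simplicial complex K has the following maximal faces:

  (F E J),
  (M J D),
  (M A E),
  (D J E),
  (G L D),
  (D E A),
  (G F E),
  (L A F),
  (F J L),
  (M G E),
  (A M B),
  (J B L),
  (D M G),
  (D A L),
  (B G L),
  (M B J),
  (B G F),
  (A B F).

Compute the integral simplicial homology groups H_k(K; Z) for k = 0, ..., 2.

H_0 = Z,  H_1 = Z ⊕ Z/2,  H_2 = 0.

Order the vertices as A < B < D < E < F < G < J < L < M. Listing each simplex with vertices in this order, K has dimension 2 with simplices:

  0-simplices (9): A, B, D, E, F, G, J, L, M
  1-simplices (27): AB, AD, AE, AF, AL, AM, BF, BG, BJ, BL, BM, DE, DG, DJ, DL, DM, EF, EG, EJ, EM, FG, FJ, FL, GL, GM, JL, JM
  2-simplices (18): ABF, ABM, ADE, ADL, AEM, AFL, BFG, BGL, BJL, BJM, DEJ, DGL, DGM, DJM, EFG, EFJ, EGM, FJL

Hence C_0 ≅ Z^9, C_1 ≅ Z^27, C_2 ≅ Z^18.

The boundary map ∂_1: C_1 → C_0 sends each edge [p,q] (with p < q) to q − p. For instance
  ∂AB = B − A.
As a 9×27 matrix over Z this has rank 8, with invariant factors (1,1,1,1,1,1,1,1).

Boundary ∂_2: C_2 → C_1 maps a triangle to the signed sum of its edges. For instance
  ∂BJL = JL − BL + BJ,
  ∂ADE = DE − AE + AD.
The resulting 27×18 matrix has rank 18, and its Smith normal form has invariant factors (1,1,1,1,1,1,1,1,1,1,1,1,1,1,1,1,1,2).

From H_k ≅ ker(∂_k) / im(∂_{k+1}) we obtain:

  H_0: rank C_0 − rank ∂_1 = 9 − 8 = 1, and the invariant factors of ∂_1 are all 1, so H_0 = Z.
  H_1: rank ker ∂_1 − rank ∂_2 = (27 − 8) − 18 = 1, and ∂_2 has invariant factor 2 > 1, so H_1 = Z ⊕ Z/2.
  H_2: rank ker ∂_2 − rank ∂_3 = (18 − 18) − 0 = 0, and there is no ∂_3, so H_2 = 0.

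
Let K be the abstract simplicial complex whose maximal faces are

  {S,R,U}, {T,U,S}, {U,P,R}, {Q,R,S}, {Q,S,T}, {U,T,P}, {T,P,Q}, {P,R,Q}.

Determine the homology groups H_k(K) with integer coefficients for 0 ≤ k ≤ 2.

K has 6 vertices, 12 edges, 8 triangles.
rank ∂_0 = 0, rank ∂_1 = 5 ⇒ b_0 = 6 − 0 − 5 = 1; all invariant factors of ∂_1 are 1 so no torsion. So H_0 = Z.
rank ∂_1 = 5, rank ∂_2 = 7 ⇒ b_1 = 12 − 5 − 7 = 0; all invariant factors of ∂_2 are 1 so no torsion. So H_1 = 0.
rank ∂_2 = 7, rank ∂_3 = 0 ⇒ b_2 = 8 − 7 − 0 = 1. So H_2 = Z.

H_0 ≅ Z,  H_1 = 0,  H_2 ≅ Z.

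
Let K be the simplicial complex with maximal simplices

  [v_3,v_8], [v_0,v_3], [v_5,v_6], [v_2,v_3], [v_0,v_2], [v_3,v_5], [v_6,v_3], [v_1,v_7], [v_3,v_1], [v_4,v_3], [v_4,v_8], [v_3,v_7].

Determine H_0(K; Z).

H_0 = Z.

K has 9 vertices, 12 edges.
rank ∂_0 = 0, rank ∂_1 = 8 ⇒ b_0 = 9 − 0 − 8 = 1; all invariant factors of ∂_1 are 1 so no torsion. So H_0 = Z.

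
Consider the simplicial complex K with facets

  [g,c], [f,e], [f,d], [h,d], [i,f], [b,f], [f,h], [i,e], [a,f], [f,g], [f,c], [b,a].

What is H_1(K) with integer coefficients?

Order the vertices as a < b < c < d < e < f < g < h < i. Listing each simplex with vertices in this order, K has dimension 1 with simplices:

  0-simplices (9): a, b, c, d, e, f, g, h, i
  1-simplices (12): ab, af, bf, cf, cg, df, dh, ef, ei, fg, fh, fi

so the chain groups are C_0 ≅ Z^9, C_1 ≅ Z^12.

Boundary ∂_1: C_1 → C_0 sends each edge [p,q] (with p < q) to q − p.
As a 9×12 matrix over Z this has rank 8, with invariant factors (1,1,1,1,1,1,1,1).

Now H_k = ker ∂_k / im ∂_{k+1}, so:

  H_1: rank ker ∂_1 − rank ∂_2 = (12 − 8) − 0 = 4, and there is no ∂_2, so H_1 ≅ Z^4.

H_1 ≅ Z^4.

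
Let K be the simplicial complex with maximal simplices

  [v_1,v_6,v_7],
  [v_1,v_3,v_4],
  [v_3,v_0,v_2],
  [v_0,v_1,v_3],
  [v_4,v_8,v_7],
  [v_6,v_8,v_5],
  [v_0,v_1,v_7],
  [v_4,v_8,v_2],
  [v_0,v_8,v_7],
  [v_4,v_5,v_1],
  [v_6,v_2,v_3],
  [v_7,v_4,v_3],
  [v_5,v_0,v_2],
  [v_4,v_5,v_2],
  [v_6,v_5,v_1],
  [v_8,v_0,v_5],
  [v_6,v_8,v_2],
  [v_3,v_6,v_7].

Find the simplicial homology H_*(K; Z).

H_0 = Z,  H_1 = Z ⊕ Z/2,  H_2 = 0.

Take the total order v_0 < v_1 < v_2 < v_3 < v_4 < v_5 < v_6 < v_7 < v_8 on the vertex set. Then K (dimension 2) consists of the simplices:

  0-simplices (9): [v_0], [v_1], [v_2], [v_3], [v_4], [v_5], [v_6], [v_7], [v_8]
  1-simplices (27): (27 of them)
  2-simplices (18): (18 of them)

so the chain groups are C_0 ≅ Z^9, C_1 ≅ Z^27, C_2 ≅ Z^18.

Boundary ∂_1: C_1 → C_0 sends each edge [p,q] (with p < q) to q − p.
As a 9×27 matrix over Z this has rank 8, with invariant factors (1,1,1,1,1,1,1,1).

The boundary map ∂_2: C_2 → C_1 maps a triangle to the signed sum of its edges. For instance
  ∂[v_0,v_7,v_8] = [v_7,v_8] − [v_0,v_8] + [v_0,v_7],
  ∂[v_1,v_5,v_6] = [v_5,v_6] − [v_1,v_6] + [v_1,v_5].
The 27×18 boundary matrix has rank 18 and Smith normal form diag(1,1,1,1,1,1,1,1,1,1,1,1,1,1,1,1,1,2).

Now H_k = ker ∂_k / im ∂_{k+1}, so:

  H_0: rank C_0 − rank ∂_1 = 9 − 8 = 1, and the invariant factors of ∂_1 are all 1, so H_0 ≅ Z.
  H_1: rank ker ∂_1 − rank ∂_2 = (27 − 8) − 18 = 1, and ∂_2 has invariant factor 2 > 1, so H_1 ≅ Z ⊕ Z/2.
  H_2: rank ker ∂_2 − rank ∂_3 = (18 − 18) − 0 = 0, and there is no ∂_3, so H_2 ≅ 0.

(K is a triangulation of the Klein bottle.)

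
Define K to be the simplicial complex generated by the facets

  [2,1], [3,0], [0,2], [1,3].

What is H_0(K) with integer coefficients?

H_0 = Z.

Fix the vertex order 0 < 1 < 2 < 3 and write every simplex with vertices in increasing order. Then dim K = 1 and the simplices of K are:

  0-simplices (4): [0], [1], [2], [3]
  1-simplices (4): [0,2], [0,3], [1,2], [1,3]

giving chain groups C_0 ≅ Z^4, C_1 ≅ Z^4.

The boundary map ∂_1: C_1 → C_0 maps an edge to its endpoints' difference, ∂[p,q] = q − p.
This gives a 4×4 integer matrix of rank 3; reducing to Smith normal form yields diagonal entries (1,1,1).

From H_k ≅ ker(∂_k) / im(∂_{k+1}) we obtain:

  H_0: rank C_0 − rank ∂_1 = 4 − 3 = 1, and the invariant factors of ∂_1 are all 1, so H_0 ≅ Z.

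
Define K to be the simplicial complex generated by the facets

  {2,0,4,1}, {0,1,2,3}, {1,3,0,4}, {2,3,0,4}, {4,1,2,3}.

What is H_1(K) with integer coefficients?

H_1 = 0.

Order the vertices as 0 < 1 < 2 < 3 < 4. Listing each simplex with vertices in this order, K has dimension 3 with simplices:

  0-simplices (5): [0], [1], [2], [3], [4]
  1-simplices (10): [0,1], [0,2], [0,3], [0,4], [1,2], [1,3], [1,4], [2,3], [2,4], [3,4]
  2-simplices (10): [0,1,2], [0,1,3], [0,1,4], [0,2,3], [0,2,4], [0,3,4], [1,2,3], [1,2,4], [1,3,4], [2,3,4]
  3-simplices (5): [0,1,2,3], [0,1,2,4], [0,1,3,4], [0,2,3,4], [1,2,3,4]

Hence C_0 ≅ Z^5, C_1 ≅ Z^10, C_2 ≅ Z^10, C_3 ≅ Z^5.

The boundary map ∂_1: C_1 → C_0 is given by ∂[p,q] = [q] − [p].
The 5×10 boundary matrix has rank 4 and Smith normal form diag(1,1,1,1).

Boundary ∂_2: C_2 → C_1 sends each 2-simplex [p,q,r] to [q,r] − [p,r] + [p,q]. For instance
  ∂[2,3,4] = [3,4] − [2,4] + [2,3],
  ∂[1,2,3] = [2,3] − [1,3] + [1,2].
The resulting 10×10 matrix has rank 6, and its Smith normal form has invariant factors (1,1,1,1,1,1).

∂_3: C_3 → C_2 sends each 3-simplex σ to the alternating sum Σ_i (−1)^i (σ with its i-th vertex removed). For instance
  ∂[1,2,3,4] = [2,3,4] − [1,3,4] + [1,2,4] − [1,2,3],
  ∂[0,1,2,3] = [1,2,3] − [0,2,3] + [0,1,3] − [0,1,2].
This gives a 10×5 integer matrix of rank 4; reducing to Smith normal form yields diagonal entries (1,1,1,1).

Computing H_k = (kernel of ∂_k) / (image of ∂_{k+1}):

  H_1: rank ker ∂_1 − rank ∂_2 = (10 − 4) − 6 = 0, and the invariant factors of ∂_2 are all 1, so H_1 = 0.

(K is a triangulation of the 3-sphere S^3.)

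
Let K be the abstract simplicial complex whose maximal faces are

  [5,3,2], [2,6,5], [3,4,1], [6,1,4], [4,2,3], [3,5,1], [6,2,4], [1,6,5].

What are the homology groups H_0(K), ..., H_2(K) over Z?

H_0 = Z,  H_1 = 0,  H_2 = Z.

Order the vertices as 1 < 2 < 3 < 4 < 5 < 6. Listing each simplex with vertices in this order, K has dimension 2 with simplices:

  0-simplices (6): [1], [2], [3], [4], [5], [6]
  1-simplices (12): [1,3], [1,4], [1,5], [1,6], [2,3], [2,4], [2,5], [2,6], [3,4], [3,5], [4,6], [5,6]
  2-simplices (8): [1,3,4], [1,3,5], [1,4,6], [1,5,6], [2,3,4], [2,3,5], [2,4,6], [2,5,6]

Hence C_0 ≅ Z^6, C_1 ≅ Z^12, C_2 ≅ Z^8.

∂_1: C_1 → C_0 maps an edge to its endpoints' difference, ∂[p,q] = q − p. For instance
  ∂[1,3] = [3] − [1].
The 6×12 boundary matrix has rank 5 and Smith normal form diag(1,1,1,1,1).

The boundary map ∂_2: C_2 → C_1 maps a triangle to the signed sum of its edges. For instance
  ∂[1,3,4] = [3,4] − [1,4] + [1,3],
  ∂[1,3,5] = [3,5] − [1,5] + [1,3].
This gives a 12×8 integer matrix of rank 7; reducing to Smith normal form yields diagonal entries (1,1,1,1,1,1,1).

Computing H_k = (kernel of ∂_k) / (image of ∂_{k+1}):

  H_0: rank C_0 − rank ∂_1 = 6 − 5 = 1, and the invariant factors of ∂_1 are all 1, so H_0 = Z.
  H_1: rank ker ∂_1 − rank ∂_2 = (12 − 5) − 7 = 0, and the invariant factors of ∂_2 are all 1, so H_1 = 0.
  H_2: rank ker ∂_2 − rank ∂_3 = (8 − 7) − 0 = 1, and there is no ∂_3, so H_2 = Z.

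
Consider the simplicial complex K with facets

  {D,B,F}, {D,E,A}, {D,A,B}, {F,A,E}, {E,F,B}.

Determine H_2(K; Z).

H_2 ≅ 0.

We work with the vertex ordering A < B < D < E < F. The simplices of K, each written with vertices in increasing order, are:

  0-simplices (5): A, B, D, E, F
  1-simplices (10): AB, AD, AE, AF, BD, BE, BF, DE, DF, EF
  2-simplices (5): ABD, ADE, AEF, BDF, BEF

so the chain groups are C_0 ≅ Z^5, C_1 ≅ Z^10, C_2 ≅ Z^5.

∂_1: C_1 → C_0 sends each edge [p,q] (with p < q) to q − p. For instance
  ∂AD = D − A.
This gives a 5×10 integer matrix of rank 4; reducing to Smith normal form yields diagonal entries (1,1,1,1).

Boundary ∂_2: C_2 → C_1 acts by ∂[p,q,r] = [q,r] − [p,r] + [p,q]. For instance
  ∂BEF = EF − BF + BE,
  ∂ABD = BD − AD + AB.
The 10×5 boundary matrix has rank 5 and Smith normal form diag(1,1,1,1,1).

Computing H_k = (kernel of ∂_k) / (image of ∂_{k+1}):

  H_2: rank ker ∂_2 − rank ∂_3 = (5 − 5) − 0 = 0, and there is no ∂_3, so H_2 ≅ 0.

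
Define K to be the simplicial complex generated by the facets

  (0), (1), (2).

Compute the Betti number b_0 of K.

Fix the vertex order 0 < 1 < 2 and write every simplex with vertices in increasing order. Then dim K = 0 and the simplices of K are:

  0-simplices (3): [0], [1], [2]

Hence C_0 ≅ Z^3.

From H_k ≅ ker(∂_k) / im(∂_{k+1}) we obtain:

  H_0: rank C_0 − rank ∂_1 = 3 − 0 = 3, and there is no ∂_1, so H_0 = Z^3.

Hence the Betti numbers are b_0 = 3.

b_0 = 3.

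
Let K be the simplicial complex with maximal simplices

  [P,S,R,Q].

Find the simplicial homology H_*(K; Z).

We work with the vertex ordering P < Q < R < S. The simplices of K, each written with vertices in increasing order, are:

  0-simplices (4): P, Q, R, S
  1-simplices (6): PQ, PR, PS, QR, QS, RS
  2-simplices (4): PQR, PQS, PRS, QRS
  3-simplices (1): PQRS

giving chain groups C_0 ≅ Z^4, C_1 ≅ Z^6, C_2 ≅ Z^4, C_3 ≅ Z^1.

∂_1: C_1 → C_0 maps an edge to its endpoints' difference, ∂[p,q] = q − p. For instance
  ∂QR = R − Q.
The resulting 4×6 matrix has rank 3, and its Smith normal form has invariant factors (1,1,1).

Boundary ∂_2: C_2 → C_1 maps a triangle to the signed sum of its edges. For instance
  ∂PQS = QS − PS + PQ,
  ∂PRS = RS − PS + PR.
The resulting 6×4 matrix has rank 3, and its Smith normal form has invariant factors (1,1,1).

∂_3: C_3 → C_2 sends each 3-simplex σ to the alternating sum Σ_i (−1)^i (σ with its i-th vertex removed). For instance
  ∂PQRS = QRS − PRS + PQS − PQR.
The 4×1 boundary matrix has rank 1 and Smith normal form diag(1).

Now H_k = ker ∂_k / im ∂_{k+1}, so:

  H_0: rank C_0 − rank ∂_1 = 4 − 3 = 1, and the invariant factors of ∂_1 are all 1, so H_0 ≅ Z.
  H_1: rank ker ∂_1 − rank ∂_2 = (6 − 3) − 3 = 0, and the invariant factors of ∂_2 are all 1, so H_1 ≅ 0.
  H_2: rank ker ∂_2 − rank ∂_3 = (4 − 3) − 1 = 0, and the invariant factors of ∂_3 are all 1, so H_2 ≅ 0.
  H_3: rank ker ∂_3 − rank ∂_4 = (1 − 1) − 0 = 0, and there is no ∂_4, so H_3 ≅ 0.

As a check, the Euler characteristic is 4 − 6 + 4 − 1 = 1, which agrees with 1 − 0 + 0 − 0 = 1.

H_0 ≅ Z,  H_1 = 0,  H_2 = 0,  H_3 = 0.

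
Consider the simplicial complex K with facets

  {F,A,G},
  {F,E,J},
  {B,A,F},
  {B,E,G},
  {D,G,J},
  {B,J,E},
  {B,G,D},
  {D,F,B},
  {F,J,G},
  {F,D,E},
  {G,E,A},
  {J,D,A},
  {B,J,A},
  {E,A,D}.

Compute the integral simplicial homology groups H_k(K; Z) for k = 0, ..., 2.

K has 7 vertices, 21 edges, 14 triangles.
rank ∂_0 = 0, rank ∂_1 = 6 ⇒ b_0 = 7 − 0 − 6 = 1; all invariant factors of ∂_1 are 1 so no torsion. So H_0 ≅ Z.
rank ∂_1 = 6, rank ∂_2 = 13 ⇒ b_1 = 21 − 6 − 13 = 2; all invariant factors of ∂_2 are 1 so no torsion. So H_1 ≅ Z^2.
rank ∂_2 = 13, rank ∂_3 = 0 ⇒ b_2 = 14 − 13 − 0 = 1. So H_2 ≅ Z.

H_0 = Z,  H_1 = Z^2,  H_2 = Z.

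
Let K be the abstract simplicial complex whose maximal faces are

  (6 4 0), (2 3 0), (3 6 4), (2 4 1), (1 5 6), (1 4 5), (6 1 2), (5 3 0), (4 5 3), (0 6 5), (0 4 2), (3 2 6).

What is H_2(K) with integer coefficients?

H_2 = 0.

We work with the vertex ordering 0 < 1 < 2 < 3 < 4 < 5 < 6. The simplices of K, each written with vertices in increasing order, are:

  0-simplices (7): [0], [1], [2], [3], [4], [5], [6]
  1-simplices (18): [0,2], [0,3], [0,4], [0,5], [0,6], [1,2], [1,4], [1,5], [1,6], [2,3], [2,4], [2,6], [3,4], [3,5], [3,6], [4,5], [4,6], [5,6]
  2-simplices (12): [0,2,3], [0,2,4], [0,3,5], [0,4,6], [0,5,6], [1,2,4], [1,2,6], [1,4,5], [1,5,6], [2,3,6], [3,4,5], [3,4,6]

Hence C_0 ≅ Z^7, C_1 ≅ Z^18, C_2 ≅ Z^12.

∂_1: C_1 → C_0 maps an edge to its endpoints' difference, ∂[p,q] = q − p.
The resulting 7×18 matrix has rank 6, and its Smith normal form has invariant factors (1,1,1,1,1,1).

∂_2: C_2 → C_1 sends each 2-simplex [p,q,r] to [q,r] − [p,r] + [p,q]. For instance
  ∂[0,4,6] = [4,6] − [0,6] + [0,4],
  ∂[2,3,6] = [3,6] − [2,6] + [2,3].
The 18×12 boundary matrix has rank 12 and Smith normal form diag(1,1,1,1,1,1,1,1,1,1,1,2).

Now H_k = ker ∂_k / im ∂_{k+1}, so:

  H_2: rank ker ∂_2 − rank ∂_3 = (12 − 12) − 0 = 0, and there is no ∂_3, so H_2 ≅ 0.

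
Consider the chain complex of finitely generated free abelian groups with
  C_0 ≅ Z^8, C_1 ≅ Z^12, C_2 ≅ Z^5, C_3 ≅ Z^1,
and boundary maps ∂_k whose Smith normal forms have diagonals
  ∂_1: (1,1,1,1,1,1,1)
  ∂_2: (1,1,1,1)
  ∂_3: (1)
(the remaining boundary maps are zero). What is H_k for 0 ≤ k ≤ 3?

H_0: b_0 = 8 − 0 − 7 = 1; torsion from ∂_1 factors > 1: none. So H_0 = Z.
H_1: b_1 = 12 − 7 − 4 = 1; torsion from ∂_2 factors > 1: none. So H_1 = Z.
H_2: b_2 = 5 − 4 − 1 = 0; torsion from ∂_3 factors > 1: none. So H_2 = 0.
H_3: b_3 = 1 − 1 − 0 = 0; torsion from ∂_4 factors > 1: none. So H_3 = 0.

H_0 = Z,  H_1 = Z,  H_2 = 0,  H_3 = 0.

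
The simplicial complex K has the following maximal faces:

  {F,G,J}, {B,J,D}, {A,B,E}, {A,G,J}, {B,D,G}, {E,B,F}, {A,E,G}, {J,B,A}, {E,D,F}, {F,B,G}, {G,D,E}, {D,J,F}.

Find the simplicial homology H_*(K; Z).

Fix the vertex order A < B < D < E < F < G < J and write every simplex with vertices in increasing order. Then dim K = 2 and the simplices of K are:

  0-simplices (7): A, B, D, E, F, G, J
  1-simplices (18): AB, AE, AG, AJ, BD, BE, BF, BG, BJ, DE, DF, DG, DJ, EF, EG, FG, FJ, GJ
  2-simplices (12): ABE, ABJ, AEG, AGJ, BDG, BDJ, BEF, BFG, DEF, DEG, DFJ, FGJ

giving chain groups C_0 ≅ Z^7, C_1 ≅ Z^18, C_2 ≅ Z^12.

∂_1: C_1 → C_0 maps an edge to its endpoints' difference, ∂[p,q] = q − p. For instance
  ∂FJ = J − F.
The resulting 7×18 matrix has rank 6, and its Smith normal form has invariant factors (1,1,1,1,1,1).

The boundary map ∂_2: C_2 → C_1 acts by ∂[p,q,r] = [q,r] − [p,r] + [p,q]. For instance
  ∂BEF = EF − BF + BE,
  ∂ABJ = BJ − AJ + AB.
The resulting 18×12 matrix has rank 12, and its Smith normal form has invariant factors (1,1,1,1,1,1,1,1,1,1,1,2).

Now H_k = ker ∂_k / im ∂_{k+1}, so:

  H_0: rank C_0 − rank ∂_1 = 7 − 6 = 1, and the invariant factors of ∂_1 are all 1, so H_0 ≅ Z.
  H_1: rank ker ∂_1 − rank ∂_2 = (18 − 6) − 12 = 0, and ∂_2 has invariant factor 2 > 1, so H_1 ≅ Z_2.
  H_2: rank ker ∂_2 − rank ∂_3 = (12 − 12) − 0 = 0, and there is no ∂_3, so H_2 ≅ 0.

As a check, the Euler characteristic is 7 − 18 + 12 = 1, which agrees with 1 − 0 + 0 = 1.
(K is a triangulation of the real projective plane RP^2.)

H_0 ≅ Z,  H_1 ≅ Z_2,  H_2 = 0.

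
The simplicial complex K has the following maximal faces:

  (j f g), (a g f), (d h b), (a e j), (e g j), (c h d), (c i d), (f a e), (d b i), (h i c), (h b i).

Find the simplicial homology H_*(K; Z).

H_0 ≅ Z^2,  H_1 ≅ Z,  H_2 ≅ Z.

K has 10 vertices, 19 edges, 11 triangles.
rank ∂_0 = 0, rank ∂_1 = 8 ⇒ b_0 = 10 − 0 − 8 = 2; all invariant factors of ∂_1 are 1 so no torsion. So H_0 = Z^2.
rank ∂_1 = 8, rank ∂_2 = 10 ⇒ b_1 = 19 − 8 − 10 = 1; all invariant factors of ∂_2 are 1 so no torsion. So H_1 = Z.
rank ∂_2 = 10, rank ∂_3 = 0 ⇒ b_2 = 11 − 10 − 0 = 1. So H_2 = Z.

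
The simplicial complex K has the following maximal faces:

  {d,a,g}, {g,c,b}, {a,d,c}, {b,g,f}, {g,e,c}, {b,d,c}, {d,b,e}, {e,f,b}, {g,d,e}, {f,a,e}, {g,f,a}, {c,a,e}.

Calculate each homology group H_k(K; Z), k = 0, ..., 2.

H_0 = Z,  H_1 = Z_2,  H_2 = 0.

Take the total order a < b < c < d < e < f < g on the vertex set. Then K (dimension 2) consists of the simplices:

  0-simplices (7): a, b, c, d, e, f, g
  1-simplices (18): ac, ad, ae, af, ag, bc, bd, be, bf, bg, cd, ce, cg, de, dg, ef, eg, fg
  2-simplices (12): acd, ace, adg, aef, afg, bcd, bcg, bde, bef, bfg, ceg, deg

Hence C_0 ≅ Z^7, C_1 ≅ Z^18, C_2 ≅ Z^12.

Boundary ∂_1: C_1 → C_0 sends each edge [p,q] (with p < q) to q − p.
The resulting 7×18 matrix has rank 6, and its Smith normal form has invariant factors (1,1,1,1,1,1).

∂_2: C_2 → C_1 acts by ∂[p,q,r] = [q,r] − [p,r] + [p,q]. For instance
  ∂bcd = cd − bd + bc,
  ∂bfg = fg − bg + bf.
The 18×12 boundary matrix has rank 12 and Smith normal form diag(1,1,1,1,1,1,1,1,1,1,1,2).

Now H_k = ker ∂_k / im ∂_{k+1}, so:

  H_0: rank C_0 − rank ∂_1 = 7 − 6 = 1, and the invariant factors of ∂_1 are all 1, so H_0 ≅ Z.
  H_1: rank ker ∂_1 − rank ∂_2 = (18 − 6) − 12 = 0, and ∂_2 has invariant factor 2 > 1, so H_1 ≅ Z_2.
  H_2: rank ker ∂_2 − rank ∂_3 = (12 − 12) − 0 = 0, and there is no ∂_3, so H_2 ≅ 0.

As a check, the Euler characteristic is 7 − 18 + 12 = 1, which agrees with 1 − 0 + 0 = 1.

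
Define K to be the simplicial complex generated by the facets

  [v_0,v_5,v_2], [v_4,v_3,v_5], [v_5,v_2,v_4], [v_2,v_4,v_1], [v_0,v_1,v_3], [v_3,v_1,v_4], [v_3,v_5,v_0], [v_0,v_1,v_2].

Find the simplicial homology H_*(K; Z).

H_0 ≅ Z,  H_1 = 0,  H_2 ≅ Z.

Fix the vertex order v_0 < v_1 < v_2 < v_3 < v_4 < v_5 and write every simplex with vertices in increasing order. Then dim K = 2 and the simplices of K are:

  0-simplices (6): [v_0], [v_1], [v_2], [v_3], [v_4], [v_5]
  1-simplices (12): [v_0,v_1], [v_0,v_2], [v_0,v_3], [v_0,v_5], [v_1,v_2], [v_1,v_3], [v_1,v_4], [v_2,v_4], [v_2,v_5], [v_3,v_4], [v_3,v_5], [v_4,v_5]
  2-simplices (8): [v_0,v_1,v_2], [v_0,v_1,v_3], [v_0,v_2,v_5], [v_0,v_3,v_5], [v_1,v_2,v_4], [v_1,v_3,v_4], [v_2,v_4,v_5], [v_3,v_4,v_5]

Hence C_0 ≅ Z^6, C_1 ≅ Z^12, C_2 ≅ Z^8.

Boundary ∂_1: C_1 → C_0 sends each edge [p,q] (with p < q) to q − p. For instance
  ∂[v_0,v_3] = [v_3] − [v_0].
The 6×12 boundary matrix has rank 5 and Smith normal form diag(1,1,1,1,1).

The boundary map ∂_2: C_2 → C_1 maps a triangle to the signed sum of its edges. For instance
  ∂[v_1,v_2,v_4] = [v_2,v_4] − [v_1,v_4] + [v_1,v_2],
  ∂[v_0,v_1,v_3] = [v_1,v_3] − [v_0,v_3] + [v_0,v_1].
The resulting 12×8 matrix has rank 7, and its Smith normal form has invariant factors (1,1,1,1,1,1,1).

Reading off H_k = ker ∂_k / im ∂_{k+1}:

  H_0: rank C_0 − rank ∂_1 = 6 − 5 = 1, and the invariant factors of ∂_1 are all 1, so H_0 ≅ Z.
  H_1: rank ker ∂_1 − rank ∂_2 = (12 − 5) − 7 = 0, and the invariant factors of ∂_2 are all 1, so H_1 ≅ 0.
  H_2: rank ker ∂_2 − rank ∂_3 = (8 − 7) − 0 = 1, and there is no ∂_3, so H_2 ≅ Z.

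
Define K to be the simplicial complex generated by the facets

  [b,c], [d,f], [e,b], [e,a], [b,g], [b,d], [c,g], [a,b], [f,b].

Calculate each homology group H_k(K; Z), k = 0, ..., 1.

Order the vertices as a < b < c < d < e < f < g. Listing each simplex with vertices in this order, K has dimension 1 with simplices:

  0-simplices (7): a, b, c, d, e, f, g
  1-simplices (9): ab, ae, bc, bd, be, bf, bg, cg, df

so the chain groups are C_0 ≅ Z^7, C_1 ≅ Z^9.

∂_1: C_1 → C_0 sends each edge [p,q] (with p < q) to q − p.
The 7×9 boundary matrix has rank 6 and Smith normal form diag(1,1,1,1,1,1).

From H_k ≅ ker(∂_k) / im(∂_{k+1}) we obtain:

  H_0: rank C_0 − rank ∂_1 = 7 − 6 = 1, and the invariant factors of ∂_1 are all 1, so H_0 = Z.
  H_1: rank ker ∂_1 − rank ∂_2 = (9 − 6) − 0 = 3, and there is no ∂_2, so H_1 = Z^3.

(K is a triangulation of a wedge of 3 circles.)

H_0 = Z,  H_1 = Z^3.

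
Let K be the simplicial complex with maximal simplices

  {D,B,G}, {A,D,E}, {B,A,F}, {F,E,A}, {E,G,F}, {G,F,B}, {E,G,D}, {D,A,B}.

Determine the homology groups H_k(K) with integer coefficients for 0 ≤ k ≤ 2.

H_0 ≅ Z,  H_1 = 0,  H_2 ≅ Z.

We work with the vertex ordering A < B < D < E < F < G. The simplices of K, each written with vertices in increasing order, are:

  0-simplices (6): A, B, D, E, F, G
  1-simplices (12): AB, AD, AE, AF, BD, BF, BG, DE, DG, EF, EG, FG
  2-simplices (8): ABD, ABF, ADE, AEF, BDG, BFG, DEG, EFG

giving chain groups C_0 ≅ Z^6, C_1 ≅ Z^12, C_2 ≅ Z^8.

The boundary map ∂_1: C_1 → C_0 sends each edge [p,q] (with p < q) to q − p. For instance
  ∂DG = G − D.
The resulting 6×12 matrix has rank 5, and its Smith normal form has invariant factors (1,1,1,1,1).

∂_2: C_2 → C_1 acts by ∂[p,q,r] = [q,r] − [p,r] + [p,q]. For instance
  ∂ABD = BD − AD + AB,
  ∂BFG = FG − BG + BF.
As a 12×8 matrix over Z this has rank 7, with invariant factors (1,1,1,1,1,1,1).

Reading off H_k = ker ∂_k / im ∂_{k+1}:

  H_0: rank C_0 − rank ∂_1 = 6 − 5 = 1, and the invariant factors of ∂_1 are all 1, so H_0 = Z.
  H_1: rank ker ∂_1 − rank ∂_2 = (12 − 5) − 7 = 0, and the invariant factors of ∂_2 are all 1, so H_1 = 0.
  H_2: rank ker ∂_2 − rank ∂_3 = (8 − 7) − 0 = 1, and there is no ∂_3, so H_2 = Z.

(K is a triangulation of the 2-sphere S^2.)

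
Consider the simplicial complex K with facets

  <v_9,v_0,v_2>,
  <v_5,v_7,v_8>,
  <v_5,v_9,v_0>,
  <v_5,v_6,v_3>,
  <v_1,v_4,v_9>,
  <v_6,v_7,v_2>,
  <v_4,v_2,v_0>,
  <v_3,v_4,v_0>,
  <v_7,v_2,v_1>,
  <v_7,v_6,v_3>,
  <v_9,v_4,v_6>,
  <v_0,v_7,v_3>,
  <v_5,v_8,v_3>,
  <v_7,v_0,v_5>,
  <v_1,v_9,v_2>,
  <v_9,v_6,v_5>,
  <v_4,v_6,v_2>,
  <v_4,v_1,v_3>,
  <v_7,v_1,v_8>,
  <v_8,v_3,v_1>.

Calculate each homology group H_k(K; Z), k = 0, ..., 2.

Fix the vertex order v_0 < v_1 < v_2 < v_3 < v_4 < v_5 < v_6 < v_7 < v_8 < v_9 and write every simplex with vertices in increasing order. Then dim K = 2 and the simplices of K are:

  0-simplices (10): [v_0], [v_1], [v_2], [v_3], [v_4], [v_5], [v_6], [v_7], [v_8], [v_9]
  1-simplices (30): (30 of them)
  2-simplices (20): (20 of them)

giving chain groups C_0 ≅ Z^10, C_1 ≅ Z^30, C_2 ≅ Z^20.

∂_1: C_1 → C_0 maps an edge to its endpoints' difference, ∂[p,q] = q − p. For instance
  ∂[v_0,v_3] = [v_3] − [v_0].
This gives a 10×30 integer matrix of rank 9; reducing to Smith normal form yields diagonal entries (1,1,1,1,1,1,1,1,1).

The boundary map ∂_2: C_2 → C_1 maps a triangle to the signed sum of its edges. For instance
  ∂[v_0,v_2,v_4] = [v_2,v_4] − [v_0,v_4] + [v_0,v_2],
  ∂[v_2,v_4,v_6] = [v_4,v_6] − [v_2,v_6] + [v_2,v_4].
The 30×20 boundary matrix has rank 20 and Smith normal form diag(1,1,1,1,1,1,1,1,1,1,1,1,1,1,1,1,1,1,1,2).

From H_k ≅ ker(∂_k) / im(∂_{k+1}) we obtain:

  H_0: rank C_0 − rank ∂_1 = 10 − 9 = 1, and the invariant factors of ∂_1 are all 1, so H_0 = Z.
  H_1: rank ker ∂_1 − rank ∂_2 = (30 − 9) − 20 = 1, and ∂_2 has invariant factor 2 > 1, so H_1 = Z × Z/2.
  H_2: rank ker ∂_2 − rank ∂_3 = (20 − 20) − 0 = 0, and there is no ∂_3, so H_2 = 0.

As a check, the Euler characteristic is 10 − 30 + 20 = 0, which agrees with 1 − 1 + 0 = 0.
(K is a triangulation of the Klein bottle.)

H_0 ≅ Z,  H_1 ≅ Z × Z/2,  H_2 = 0.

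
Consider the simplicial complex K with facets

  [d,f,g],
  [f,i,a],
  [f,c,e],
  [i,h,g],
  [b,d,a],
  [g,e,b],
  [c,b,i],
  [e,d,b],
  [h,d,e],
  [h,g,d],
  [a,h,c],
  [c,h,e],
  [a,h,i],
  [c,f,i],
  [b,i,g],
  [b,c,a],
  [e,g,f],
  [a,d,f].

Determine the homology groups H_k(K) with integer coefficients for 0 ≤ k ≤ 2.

We work with the vertex ordering a < b < c < d < e < f < g < h < i. The simplices of K, each written with vertices in increasing order, are:

  0-simplices (9): a, b, c, d, e, f, g, h, i
  1-simplices (27): ab, ac, ad, af, ah, ai, bc, bd, be, bg, bi, ce, cf, ch, ci, de, df, dg, dh, ef, eg, eh, fg, fi, gh, gi, hi
  2-simplices (18): abc, abd, ach, adf, afi, ahi, bci, bde, beg, bgi, cef, ceh, cfi, deh, dfg, dgh, efg, ghi

giving chain groups C_0 ≅ Z^9, C_1 ≅ Z^27, C_2 ≅ Z^18.

The boundary map ∂_1: C_1 → C_0 sends each edge [p,q] (with p < q) to q − p.
The 9×27 boundary matrix has rank 8 and Smith normal form diag(1,1,1,1,1,1,1,1).

The boundary map ∂_2: C_2 → C_1 maps a triangle to the signed sum of its edges. For instance
  ∂adf = df − af + ad,
  ∂cfi = fi − ci + cf.
The 27×18 boundary matrix has rank 18 and Smith normal form diag(1,1,1,1,1,1,1,1,1,1,1,1,1,1,1,1,1,2).

Reading off H_k = ker ∂_k / im ∂_{k+1}:

  H_0: rank C_0 − rank ∂_1 = 9 − 8 = 1, and the invariant factors of ∂_1 are all 1, so H_0 = Z.
  H_1: rank ker ∂_1 − rank ∂_2 = (27 − 8) − 18 = 1, and ∂_2 has invariant factor 2 > 1, so H_1 = Z ⊕ Z/2.
  H_2: rank ker ∂_2 − rank ∂_3 = (18 − 18) − 0 = 0, and there is no ∂_3, so H_2 = 0.

As a check, the Euler characteristic is 9 − 27 + 18 = 0, which agrees with 1 − 1 + 0 = 0.
(K is a triangulation of the Klein bottle.)

H_0 = Z,  H_1 = Z ⊕ Z/2,  H_2 = 0.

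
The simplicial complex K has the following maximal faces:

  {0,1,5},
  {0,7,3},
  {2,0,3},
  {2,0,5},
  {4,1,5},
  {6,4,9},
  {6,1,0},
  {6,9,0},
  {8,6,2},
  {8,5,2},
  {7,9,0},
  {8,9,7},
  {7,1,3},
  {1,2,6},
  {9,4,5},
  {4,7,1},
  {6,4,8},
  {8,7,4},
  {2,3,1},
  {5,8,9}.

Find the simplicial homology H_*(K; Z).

Take the total order 0 < 1 < 2 < 3 < 4 < 5 < 6 < 7 < 8 < 9 on the vertex set. Then K (dimension 2) consists of the simplices:

  0-simplices (10): [0], [1], [2], [3], [4], [5], [6], [7], [8], [9]
  1-simplices (30): (30 of them)
  2-simplices (20): (20 of them)

giving chain groups C_0 ≅ Z^10, C_1 ≅ Z^30, C_2 ≅ Z^20.

∂_1: C_1 → C_0 sends each edge [p,q] (with p < q) to q − p.
The 10×30 boundary matrix has rank 9 and Smith normal form diag(1,1,1,1,1,1,1,1,1).

The boundary map ∂_2: C_2 → C_1 acts by ∂[p,q,r] = [q,r] − [p,r] + [p,q]. For instance
  ∂[1,2,6] = [2,6] − [1,6] + [1,2],
  ∂[4,7,8] = [7,8] − [4,8] + [4,7].
The resulting 30×20 matrix has rank 20, and its Smith normal form has invariant factors (1,1,1,1,1,1,1,1,1,1,1,1,1,1,1,1,1,1,1,2).

Reading off H_k = ker ∂_k / im ∂_{k+1}:

  H_0: rank C_0 − rank ∂_1 = 10 − 9 = 1, and the invariant factors of ∂_1 are all 1, so H_0 ≅ Z.
  H_1: rank ker ∂_1 − rank ∂_2 = (30 − 9) − 20 = 1, and ∂_2 has invariant factor 2 > 1, so H_1 ≅ Z × Z/2.
  H_2: rank ker ∂_2 − rank ∂_3 = (20 − 20) − 0 = 0, and there is no ∂_3, so H_2 ≅ 0.

(K is a triangulation of the Klein bottle.)

H_0 = Z,  H_1 = Z × Z/2,  H_2 = 0.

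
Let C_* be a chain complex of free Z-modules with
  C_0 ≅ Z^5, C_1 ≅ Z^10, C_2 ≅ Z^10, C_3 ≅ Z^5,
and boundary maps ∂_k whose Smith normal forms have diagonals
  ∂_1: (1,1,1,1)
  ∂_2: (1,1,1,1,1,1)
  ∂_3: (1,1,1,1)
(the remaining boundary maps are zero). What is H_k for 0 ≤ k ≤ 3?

H_0: b_0 = 5 − 0 − 4 = 1; torsion from ∂_1 factors > 1: none. So H_0 ≅ Z.
H_1: b_1 = 10 − 4 − 6 = 0; torsion from ∂_2 factors > 1: none. So H_1 ≅ 0.
H_2: b_2 = 10 − 6 − 4 = 0; torsion from ∂_3 factors > 1: none. So H_2 ≅ 0.
H_3: b_3 = 5 − 4 − 0 = 1; torsion from ∂_4 factors > 1: none. So H_3 ≅ Z.

H_0 ≅ Z,  H_1 = 0,  H_2 = 0,  H_3 ≅ Z.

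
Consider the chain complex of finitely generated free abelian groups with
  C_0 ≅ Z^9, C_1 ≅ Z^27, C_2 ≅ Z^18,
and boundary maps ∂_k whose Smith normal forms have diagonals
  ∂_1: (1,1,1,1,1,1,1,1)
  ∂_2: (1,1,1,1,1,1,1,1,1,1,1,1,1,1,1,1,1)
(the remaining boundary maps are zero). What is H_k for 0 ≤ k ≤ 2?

H_0: b_0 = 9 − 0 − 8 = 1; torsion from ∂_1 factors > 1: none. So H_0 = Z.
H_1: b_1 = 27 − 8 − 17 = 2; torsion from ∂_2 factors > 1: none. So H_1 = Z^2.
H_2: b_2 = 18 − 17 − 0 = 1; torsion from ∂_3 factors > 1: none. So H_2 = Z.

H_0 = Z,  H_1 = Z^2,  H_2 = Z.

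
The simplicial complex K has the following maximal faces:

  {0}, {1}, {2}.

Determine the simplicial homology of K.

K has 3 vertices.
rank ∂_0 = 0, rank ∂_1 = 0 ⇒ b_0 = 3 − 0 − 0 = 3. So H_0 ≅ Z^3.

H_0 ≅ Z^3.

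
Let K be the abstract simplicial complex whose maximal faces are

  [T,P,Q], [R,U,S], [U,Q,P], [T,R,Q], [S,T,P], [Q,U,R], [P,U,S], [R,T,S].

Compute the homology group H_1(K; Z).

Fix the vertex order P < Q < R < S < T < U and write every simplex with vertices in increasing order. Then dim K = 2 and the simplices of K are:

  0-simplices (6): P, Q, R, S, T, U
  1-simplices (12): PQ, PS, PT, PU, QR, QT, QU, RS, RT, RU, ST, SU
  2-simplices (8): PQT, PQU, PST, PSU, QRT, QRU, RST, RSU

so the chain groups are C_0 ≅ Z^6, C_1 ≅ Z^12, C_2 ≅ Z^8.

Boundary ∂_1: C_1 → C_0 sends each edge [p,q] (with p < q) to q − p.
As a 6×12 matrix over Z this has rank 5, with invariant factors (1,1,1,1,1).

The boundary map ∂_2: C_2 → C_1 maps a triangle to the signed sum of its edges. For instance
  ∂RSU = SU − RU + RS,
  ∂PSU = SU − PU + PS.
The 12×8 boundary matrix has rank 7 and Smith normal form diag(1,1,1,1,1,1,1).

Reading off H_k = ker ∂_k / im ∂_{k+1}:

  H_1: rank ker ∂_1 − rank ∂_2 = (12 − 5) − 7 = 0, and the invariant factors of ∂_2 are all 1, so H_1 = 0.

H_1 = 0.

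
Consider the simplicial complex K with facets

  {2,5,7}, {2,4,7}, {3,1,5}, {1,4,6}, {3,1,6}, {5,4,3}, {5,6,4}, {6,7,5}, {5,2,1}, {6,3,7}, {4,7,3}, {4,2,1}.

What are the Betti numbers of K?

b_0 = 1, b_1 = 0, b_2 = 0.

We work with the vertex ordering 1 < 2 < 3 < 4 < 5 < 6 < 7. The simplices of K, each written with vertices in increasing order, are:

  0-simplices (7): [1], [2], [3], [4], [5], [6], [7]
  1-simplices (18): [1,2], [1,3], [1,4], [1,5], [1,6], [2,4], [2,5], [2,7], [3,4], [3,5], [3,6], [3,7], [4,5], [4,6], [4,7], [5,6], [5,7], [6,7]
  2-simplices (12): [1,2,4], [1,2,5], [1,3,5], [1,3,6], [1,4,6], [2,4,7], [2,5,7], [3,4,5], [3,4,7], [3,6,7], [4,5,6], [5,6,7]

Hence C_0 ≅ Z^7, C_1 ≅ Z^18, C_2 ≅ Z^12.

Boundary ∂_1: C_1 → C_0 sends each edge [p,q] (with p < q) to q − p. For instance
  ∂[3,6] = [6] − [3].
The resulting 7×18 matrix has rank 6, and its Smith normal form has invariant factors (1,1,1,1,1,1).

The boundary map ∂_2: C_2 → C_1 sends each 2-simplex [p,q,r] to [q,r] − [p,r] + [p,q]. For instance
  ∂[3,4,7] = [4,7] − [3,7] + [3,4],
  ∂[3,6,7] = [6,7] − [3,7] + [3,6].
As a 18×12 matrix over Z this has rank 12, with invariant factors (1,1,1,1,1,1,1,1,1,1,1,2).

From H_k ≅ ker(∂_k) / im(∂_{k+1}) we obtain:

  H_0: rank C_0 − rank ∂_1 = 7 − 6 = 1, and the invariant factors of ∂_1 are all 1, so H_0 ≅ Z.
  H_1: rank ker ∂_1 − rank ∂_2 = (18 − 6) − 12 = 0, and ∂_2 has invariant factor 2 > 1, so H_1 ≅ Z/2Z.
  H_2: rank ker ∂_2 − rank ∂_3 = (12 − 12) − 0 = 0, and there is no ∂_3, so H_2 ≅ 0.

As a check, the Euler characteristic is 7 − 18 + 12 = 1, which agrees with 1 − 0 + 0 = 1.

Hence the Betti numbers are b_0 = 1, b_1 = 0, b_2 = 0.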